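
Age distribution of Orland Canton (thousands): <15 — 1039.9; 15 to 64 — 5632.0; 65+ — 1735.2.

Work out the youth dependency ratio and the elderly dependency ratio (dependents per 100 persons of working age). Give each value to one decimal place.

Youth dependency ratio: 18.5
Old-age dependency ratio: 30.8

Youth dependency ratio = 1039.9 / 5632.0 × 100 = 18.5
Old-age dependency ratio = 1735.2 / 5632.0 × 100 = 30.8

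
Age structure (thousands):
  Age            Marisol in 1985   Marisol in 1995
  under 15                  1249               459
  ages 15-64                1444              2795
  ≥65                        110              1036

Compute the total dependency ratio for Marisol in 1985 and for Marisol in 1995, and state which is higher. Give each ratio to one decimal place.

Marisol in 1985: (1249 + 110) / 1444 × 100 = 1359 / 1444 × 100 = 94.1
Marisol in 1995: (459 + 1036) / 2795 × 100 = 1495 / 2795 × 100 = 53.5

Marisol in 1985: 94.1
Marisol in 1995: 53.5
Higher: Marisol in 1985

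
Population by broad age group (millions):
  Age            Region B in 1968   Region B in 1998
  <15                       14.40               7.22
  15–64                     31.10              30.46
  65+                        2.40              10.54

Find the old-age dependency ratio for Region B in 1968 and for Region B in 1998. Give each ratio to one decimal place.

Region B in 1968: 2.40 / 31.10 × 100 = 7.7
Region B in 1998: 10.54 / 30.46 × 100 = 34.6

Region B in 1968: 7.7
Region B in 1998: 34.6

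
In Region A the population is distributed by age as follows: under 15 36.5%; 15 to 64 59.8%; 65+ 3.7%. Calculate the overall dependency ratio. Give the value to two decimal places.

Total dependency ratio: 67.22

Total dependency ratio = (36.5 + 3.7) / 59.8 × 100 = 40.2 / 59.8 × 100 = 67.22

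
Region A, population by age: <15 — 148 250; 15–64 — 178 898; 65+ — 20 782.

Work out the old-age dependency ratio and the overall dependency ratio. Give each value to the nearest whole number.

Old-age dependency ratio: 12
Total dependency ratio: 94

Old-age dependency ratio = 20 782 / 178 898 × 100 = 12
Total dependency ratio = (148 250 + 20 782) / 178 898 × 100 = 169 032 / 178 898 × 100 = 94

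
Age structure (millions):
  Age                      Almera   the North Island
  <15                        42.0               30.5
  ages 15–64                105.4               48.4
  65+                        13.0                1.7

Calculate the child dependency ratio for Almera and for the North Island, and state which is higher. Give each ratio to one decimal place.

Almera: 39.8
the North Island: 63.0
Higher: the North Island

Almera: 42.0 / 105.4 × 100 = 39.8
the North Island: 30.5 / 48.4 × 100 = 63.0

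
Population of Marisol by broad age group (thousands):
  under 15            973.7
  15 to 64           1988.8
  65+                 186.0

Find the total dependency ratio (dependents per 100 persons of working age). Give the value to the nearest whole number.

Total dependency ratio: 58

Total dependency ratio = (973.7 + 186.0) / 1988.8 × 100 = 1159.7 / 1988.8 × 100 = 58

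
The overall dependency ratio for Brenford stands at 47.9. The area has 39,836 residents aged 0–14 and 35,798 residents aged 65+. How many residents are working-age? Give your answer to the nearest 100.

Working-age: 157,900

Total dependency ratio = (youth + elderly) / working-age × 100
47.9 = (39,836 + 35,798) / W × 100
⇒ 157,900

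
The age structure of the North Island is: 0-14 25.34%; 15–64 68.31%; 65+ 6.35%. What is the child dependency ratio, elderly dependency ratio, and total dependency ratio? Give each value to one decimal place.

Youth dependency ratio = 25.34 / 68.31 × 100 = 37.1
Old-age dependency ratio = 6.35 / 68.31 × 100 = 9.3
Total dependency ratio = (25.34 + 6.35) / 68.31 × 100 = 31.69 / 68.31 × 100 = 46.4

Youth dependency ratio: 37.1
Old-age dependency ratio: 9.3
Total dependency ratio: 46.4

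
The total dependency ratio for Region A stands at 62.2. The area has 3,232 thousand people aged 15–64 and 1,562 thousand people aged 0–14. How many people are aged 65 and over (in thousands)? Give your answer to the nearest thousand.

Aged 65 and over: 448

Total dependency ratio = (youth + elderly) / working-age × 100
62.2 = (1,562 + E) / 3,232 × 100
⇒ 448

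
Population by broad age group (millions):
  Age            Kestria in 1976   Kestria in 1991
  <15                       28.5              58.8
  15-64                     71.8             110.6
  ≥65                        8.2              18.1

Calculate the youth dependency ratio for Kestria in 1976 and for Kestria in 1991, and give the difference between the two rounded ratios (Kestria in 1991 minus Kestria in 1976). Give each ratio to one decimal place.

Kestria in 1976: 28.5 / 71.8 × 100 = 39.7
Kestria in 1991: 58.8 / 110.6 × 100 = 53.2

Kestria in 1976: 39.7
Kestria in 1991: 53.2
Difference: +13.5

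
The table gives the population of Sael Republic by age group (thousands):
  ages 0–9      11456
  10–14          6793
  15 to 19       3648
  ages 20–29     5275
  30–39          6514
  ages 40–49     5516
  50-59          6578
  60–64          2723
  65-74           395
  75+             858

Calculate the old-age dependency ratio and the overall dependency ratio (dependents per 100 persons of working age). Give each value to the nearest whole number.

Old-age dependency ratio: 4
Total dependency ratio: 64

0–14: 11456 + 6793 = 18249
15–64: 3648 + 5275 + 6514 + 5516 + 6578 + 2723 = 30254
65+: 395 + 858 = 1253
Old-age dependency ratio = 1253 / 30254 × 100 = 4
Total dependency ratio = (18249 + 1253) / 30254 × 100 = 19502 / 30254 × 100 = 64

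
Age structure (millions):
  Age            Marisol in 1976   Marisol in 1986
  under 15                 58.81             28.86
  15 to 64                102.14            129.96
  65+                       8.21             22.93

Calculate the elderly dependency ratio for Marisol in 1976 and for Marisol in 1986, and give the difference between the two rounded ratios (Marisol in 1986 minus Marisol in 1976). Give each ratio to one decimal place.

Marisol in 1976: 8.0
Marisol in 1986: 17.6
Difference: +9.6

Marisol in 1976: 8.21 / 102.14 × 100 = 8.0
Marisol in 1986: 22.93 / 129.96 × 100 = 17.6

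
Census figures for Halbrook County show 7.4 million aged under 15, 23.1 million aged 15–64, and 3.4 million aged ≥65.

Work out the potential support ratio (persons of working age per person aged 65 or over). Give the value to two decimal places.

Potential support ratio: 6.79

Potential support ratio = 23.1 / 3.4 = 6.79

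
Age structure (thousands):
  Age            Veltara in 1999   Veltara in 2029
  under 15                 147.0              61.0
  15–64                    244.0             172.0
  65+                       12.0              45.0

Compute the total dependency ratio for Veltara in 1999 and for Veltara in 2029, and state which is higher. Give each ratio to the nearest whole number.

Veltara in 1999: 65
Veltara in 2029: 62
Higher: Veltara in 1999

Veltara in 1999: (147.0 + 12.0) / 244.0 × 100 = 159.0 / 244.0 × 100 = 65
Veltara in 2029: (61.0 + 45.0) / 172.0 × 100 = 106.0 / 172.0 × 100 = 62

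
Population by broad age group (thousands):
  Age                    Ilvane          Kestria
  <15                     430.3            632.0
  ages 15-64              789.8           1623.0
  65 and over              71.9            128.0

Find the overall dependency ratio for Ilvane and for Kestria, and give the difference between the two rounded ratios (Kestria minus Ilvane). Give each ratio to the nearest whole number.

Ilvane: (430.3 + 71.9) / 789.8 × 100 = 502.2 / 789.8 × 100 = 64
Kestria: (632.0 + 128.0) / 1623.0 × 100 = 760.0 / 1623.0 × 100 = 47

Ilvane: 64
Kestria: 47
Difference: -17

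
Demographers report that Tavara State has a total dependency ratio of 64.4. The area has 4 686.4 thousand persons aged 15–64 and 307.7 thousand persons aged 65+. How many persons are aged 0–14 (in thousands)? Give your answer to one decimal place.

Total dependency ratio = (youth + elderly) / working-age × 100
64.4 = (Y + 307.7) / 4 686.4 × 100
⇒ 2 710.3

Aged 0–14: 2 710.3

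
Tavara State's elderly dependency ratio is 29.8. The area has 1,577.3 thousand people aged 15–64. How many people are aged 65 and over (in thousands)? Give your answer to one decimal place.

Aged 65 and over: 470.0

Old-age dependency ratio = elderly / working-age × 100
29.8 = E / 1,577.3 × 100
⇒ 470.0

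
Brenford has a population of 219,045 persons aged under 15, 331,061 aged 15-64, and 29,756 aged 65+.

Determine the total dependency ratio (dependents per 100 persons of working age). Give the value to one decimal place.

Total dependency ratio: 75.2

Total dependency ratio = (219,045 + 29,756) / 331,061 × 100 = 248,801 / 331,061 × 100 = 75.2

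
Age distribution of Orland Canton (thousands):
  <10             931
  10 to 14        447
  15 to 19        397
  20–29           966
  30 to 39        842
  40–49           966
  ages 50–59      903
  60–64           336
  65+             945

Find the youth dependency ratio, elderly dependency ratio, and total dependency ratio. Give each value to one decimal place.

Youth dependency ratio: 31.2
Old-age dependency ratio: 21.4
Total dependency ratio: 52.7

0–14: 931 + 447 = 1 378
15–64: 397 + 966 + 842 + 966 + 903 + 336 = 4 410
65+: 945
Youth dependency ratio = 1 378 / 4 410 × 100 = 31.2
Old-age dependency ratio = 945 / 4 410 × 100 = 21.4
Total dependency ratio = (1 378 + 945) / 4 410 × 100 = 2 323 / 4 410 × 100 = 52.7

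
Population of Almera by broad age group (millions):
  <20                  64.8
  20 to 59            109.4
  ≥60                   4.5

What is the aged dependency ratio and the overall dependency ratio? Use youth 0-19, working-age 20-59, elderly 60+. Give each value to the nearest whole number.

Old-age dependency ratio = 4.5 / 109.4 × 100 = 4
Total dependency ratio = (64.8 + 4.5) / 109.4 × 100 = 69.3 / 109.4 × 100 = 63

Old-age dependency ratio: 4
Total dependency ratio: 63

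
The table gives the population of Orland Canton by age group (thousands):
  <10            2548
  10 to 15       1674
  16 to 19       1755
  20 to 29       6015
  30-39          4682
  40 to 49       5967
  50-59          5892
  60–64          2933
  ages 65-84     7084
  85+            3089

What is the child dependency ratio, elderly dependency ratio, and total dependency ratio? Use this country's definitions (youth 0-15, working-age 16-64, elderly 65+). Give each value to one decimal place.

Youth dependency ratio: 15.5
Old-age dependency ratio: 37.3
Total dependency ratio: 52.8

0–15: 2548 + 1674 = 4222
16–64: 1755 + 6015 + 4682 + 5967 + 5892 + 2933 = 27244
65+: 7084 + 3089 = 10173
Youth dependency ratio = 4222 / 27244 × 100 = 15.5
Old-age dependency ratio = 10173 / 27244 × 100 = 37.3
Total dependency ratio = (4222 + 10173) / 27244 × 100 = 14395 / 27244 × 100 = 52.8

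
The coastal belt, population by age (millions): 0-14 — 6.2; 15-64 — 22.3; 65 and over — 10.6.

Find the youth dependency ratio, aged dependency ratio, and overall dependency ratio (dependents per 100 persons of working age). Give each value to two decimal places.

Youth dependency ratio: 27.80
Old-age dependency ratio: 47.53
Total dependency ratio: 75.34

Youth dependency ratio = 6.2 / 22.3 × 100 = 27.80
Old-age dependency ratio = 10.6 / 22.3 × 100 = 47.53
Total dependency ratio = (6.2 + 10.6) / 22.3 × 100 = 16.8 / 22.3 × 100 = 75.34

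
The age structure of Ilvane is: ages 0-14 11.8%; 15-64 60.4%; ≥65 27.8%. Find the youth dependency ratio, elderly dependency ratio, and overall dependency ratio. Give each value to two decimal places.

Youth dependency ratio: 19.54
Old-age dependency ratio: 46.03
Total dependency ratio: 65.56

Youth dependency ratio = 11.8 / 60.4 × 100 = 19.54
Old-age dependency ratio = 27.8 / 60.4 × 100 = 46.03
Total dependency ratio = (11.8 + 27.8) / 60.4 × 100 = 39.6 / 60.4 × 100 = 65.56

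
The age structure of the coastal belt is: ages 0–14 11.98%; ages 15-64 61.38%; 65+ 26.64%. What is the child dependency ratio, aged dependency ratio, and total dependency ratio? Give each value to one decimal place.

Youth dependency ratio: 19.5
Old-age dependency ratio: 43.4
Total dependency ratio: 62.9

Youth dependency ratio = 11.98 / 61.38 × 100 = 19.5
Old-age dependency ratio = 26.64 / 61.38 × 100 = 43.4
Total dependency ratio = (11.98 + 26.64) / 61.38 × 100 = 38.62 / 61.38 × 100 = 62.9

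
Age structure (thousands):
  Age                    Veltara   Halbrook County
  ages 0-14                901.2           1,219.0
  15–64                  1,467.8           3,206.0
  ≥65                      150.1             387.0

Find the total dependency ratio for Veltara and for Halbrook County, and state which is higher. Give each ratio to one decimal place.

Veltara: (901.2 + 150.1) / 1,467.8 × 100 = 1,051.3 / 1,467.8 × 100 = 71.6
Halbrook County: (1,219.0 + 387.0) / 3,206.0 × 100 = 1,606.0 / 3,206.0 × 100 = 50.1

Veltara: 71.6
Halbrook County: 50.1
Higher: Veltara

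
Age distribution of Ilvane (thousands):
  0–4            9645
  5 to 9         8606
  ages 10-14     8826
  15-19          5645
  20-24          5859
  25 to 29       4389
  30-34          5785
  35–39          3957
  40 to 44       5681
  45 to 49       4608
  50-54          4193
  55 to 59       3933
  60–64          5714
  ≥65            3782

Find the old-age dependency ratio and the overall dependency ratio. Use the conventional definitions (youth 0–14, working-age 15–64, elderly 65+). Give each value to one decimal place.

0–14: 9645 + 8606 + 8826 = 27077
15–64: 5645 + 5859 + 4389 + 5785 + 3957 + 5681 + 4608 + 4193 + 3933 + 5714 = 49764
65+: 3782
Old-age dependency ratio = 3782 / 49764 × 100 = 7.6
Total dependency ratio = (27077 + 3782) / 49764 × 100 = 30859 / 49764 × 100 = 62.0

Old-age dependency ratio: 7.6
Total dependency ratio: 62.0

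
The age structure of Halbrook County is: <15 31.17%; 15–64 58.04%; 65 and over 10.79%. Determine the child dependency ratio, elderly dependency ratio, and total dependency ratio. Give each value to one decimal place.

Youth dependency ratio: 53.7
Old-age dependency ratio: 18.6
Total dependency ratio: 72.3

Youth dependency ratio = 31.17 / 58.04 × 100 = 53.7
Old-age dependency ratio = 10.79 / 58.04 × 100 = 18.6
Total dependency ratio = (31.17 + 10.79) / 58.04 × 100 = 41.96 / 58.04 × 100 = 72.3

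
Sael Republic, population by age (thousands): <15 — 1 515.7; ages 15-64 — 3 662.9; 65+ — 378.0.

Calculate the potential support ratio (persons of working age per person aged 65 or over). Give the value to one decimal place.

Potential support ratio = 3 662.9 / 378.0 = 9.7

Potential support ratio: 9.7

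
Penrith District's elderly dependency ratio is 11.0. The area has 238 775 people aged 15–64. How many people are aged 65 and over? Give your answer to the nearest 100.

Old-age dependency ratio = elderly / working-age × 100
11.0 = E / 238 775 × 100
⇒ 26 300

Aged 65 and over: 26 300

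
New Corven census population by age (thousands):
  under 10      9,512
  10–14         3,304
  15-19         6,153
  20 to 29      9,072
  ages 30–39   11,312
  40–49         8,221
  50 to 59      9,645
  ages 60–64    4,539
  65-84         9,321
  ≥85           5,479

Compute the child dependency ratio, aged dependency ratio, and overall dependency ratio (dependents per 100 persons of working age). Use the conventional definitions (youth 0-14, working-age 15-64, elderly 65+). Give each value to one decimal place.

0–14: 9,512 + 3,304 = 12,816
15–64: 6,153 + 9,072 + 11,312 + 8,221 + 9,645 + 4,539 = 48,942
65+: 9,321 + 5,479 = 14,800
Youth dependency ratio = 12,816 / 48,942 × 100 = 26.2
Old-age dependency ratio = 14,800 / 48,942 × 100 = 30.2
Total dependency ratio = (12,816 + 14,800) / 48,942 × 100 = 27,616 / 48,942 × 100 = 56.4

Youth dependency ratio: 26.2
Old-age dependency ratio: 30.2
Total dependency ratio: 56.4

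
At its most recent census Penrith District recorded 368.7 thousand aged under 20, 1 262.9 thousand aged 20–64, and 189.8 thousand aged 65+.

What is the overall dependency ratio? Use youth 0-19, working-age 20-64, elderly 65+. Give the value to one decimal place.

Total dependency ratio: 44.2

Total dependency ratio = (368.7 + 189.8) / 1 262.9 × 100 = 558.5 / 1 262.9 × 100 = 44.2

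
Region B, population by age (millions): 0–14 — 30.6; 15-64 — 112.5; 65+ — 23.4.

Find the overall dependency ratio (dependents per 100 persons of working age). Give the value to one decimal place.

Total dependency ratio: 48.0

Total dependency ratio = (30.6 + 23.4) / 112.5 × 100 = 54.0 / 112.5 × 100 = 48.0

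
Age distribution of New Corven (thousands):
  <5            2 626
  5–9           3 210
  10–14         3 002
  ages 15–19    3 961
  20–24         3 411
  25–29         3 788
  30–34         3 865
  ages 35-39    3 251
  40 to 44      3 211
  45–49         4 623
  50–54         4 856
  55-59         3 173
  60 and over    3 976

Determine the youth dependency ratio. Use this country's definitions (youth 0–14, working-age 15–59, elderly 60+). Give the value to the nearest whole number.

Youth dependency ratio: 26

0–14: 2 626 + 3 210 + 3 002 = 8 838
15–59: 3 961 + 3 411 + 3 788 + 3 865 + 3 251 + 3 211 + 4 623 + 4 856 + 3 173 = 34 139
60+: 3 976
Youth dependency ratio = 8 838 / 34 139 × 100 = 26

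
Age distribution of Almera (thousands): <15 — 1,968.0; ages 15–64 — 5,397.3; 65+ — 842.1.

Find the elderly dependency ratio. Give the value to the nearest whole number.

Old-age dependency ratio: 16

Old-age dependency ratio = 842.1 / 5,397.3 × 100 = 16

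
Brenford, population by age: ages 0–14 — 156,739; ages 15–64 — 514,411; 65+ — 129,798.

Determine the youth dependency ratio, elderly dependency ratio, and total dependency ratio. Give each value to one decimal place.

Youth dependency ratio: 30.5
Old-age dependency ratio: 25.2
Total dependency ratio: 55.7

Youth dependency ratio = 156,739 / 514,411 × 100 = 30.5
Old-age dependency ratio = 129,798 / 514,411 × 100 = 25.2
Total dependency ratio = (156,739 + 129,798) / 514,411 × 100 = 286,537 / 514,411 × 100 = 55.7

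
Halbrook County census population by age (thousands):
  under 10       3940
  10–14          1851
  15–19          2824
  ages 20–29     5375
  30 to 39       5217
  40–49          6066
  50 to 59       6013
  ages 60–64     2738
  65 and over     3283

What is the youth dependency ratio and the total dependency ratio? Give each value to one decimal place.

Youth dependency ratio: 20.5
Total dependency ratio: 32.1

0–14: 3940 + 1851 = 5791
15–64: 2824 + 5375 + 5217 + 6066 + 6013 + 2738 = 28233
65+: 3283
Youth dependency ratio = 5791 / 28233 × 100 = 20.5
Total dependency ratio = (5791 + 3283) / 28233 × 100 = 9074 / 28233 × 100 = 32.1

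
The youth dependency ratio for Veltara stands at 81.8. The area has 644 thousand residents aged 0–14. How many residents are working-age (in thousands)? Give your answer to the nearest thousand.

Youth dependency ratio = youth / working-age × 100
81.8 = 644 / W × 100
⇒ 787

Working-age: 787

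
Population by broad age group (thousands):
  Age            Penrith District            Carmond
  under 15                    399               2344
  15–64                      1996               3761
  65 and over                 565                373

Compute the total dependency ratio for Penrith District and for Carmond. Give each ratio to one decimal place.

Penrith District: (399 + 565) / 1996 × 100 = 964 / 1996 × 100 = 48.3
Carmond: (2344 + 373) / 3761 × 100 = 2717 / 3761 × 100 = 72.2

Penrith District: 48.3
Carmond: 72.2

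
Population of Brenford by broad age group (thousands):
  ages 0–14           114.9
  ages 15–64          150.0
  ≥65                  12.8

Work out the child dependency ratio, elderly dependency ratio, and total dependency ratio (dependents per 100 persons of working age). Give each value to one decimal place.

Youth dependency ratio: 76.6
Old-age dependency ratio: 8.5
Total dependency ratio: 85.1

Youth dependency ratio = 114.9 / 150.0 × 100 = 76.6
Old-age dependency ratio = 12.8 / 150.0 × 100 = 8.5
Total dependency ratio = (114.9 + 12.8) / 150.0 × 100 = 127.7 / 150.0 × 100 = 85.1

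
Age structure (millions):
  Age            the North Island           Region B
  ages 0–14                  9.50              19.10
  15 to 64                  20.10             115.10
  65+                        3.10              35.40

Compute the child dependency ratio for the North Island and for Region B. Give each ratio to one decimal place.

the North Island: 47.3
Region B: 16.6

the North Island: 9.50 / 20.10 × 100 = 47.3
Region B: 19.10 / 115.10 × 100 = 16.6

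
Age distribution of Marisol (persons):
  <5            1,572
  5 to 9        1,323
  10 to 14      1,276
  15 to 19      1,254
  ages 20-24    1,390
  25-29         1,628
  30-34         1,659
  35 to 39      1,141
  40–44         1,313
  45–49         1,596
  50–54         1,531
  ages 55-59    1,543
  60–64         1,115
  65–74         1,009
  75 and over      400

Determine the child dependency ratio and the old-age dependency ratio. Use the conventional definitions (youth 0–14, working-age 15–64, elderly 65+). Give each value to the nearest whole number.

0–14: 1,572 + 1,323 + 1,276 = 4,171
15–64: 1,254 + 1,390 + 1,628 + 1,659 + 1,141 + 1,313 + 1,596 + 1,531 + 1,543 + 1,115 = 14,170
65+: 1,009 + 400 = 1,409
Youth dependency ratio = 4,171 / 14,170 × 100 = 29
Old-age dependency ratio = 1,409 / 14,170 × 100 = 10

Youth dependency ratio: 29
Old-age dependency ratio: 10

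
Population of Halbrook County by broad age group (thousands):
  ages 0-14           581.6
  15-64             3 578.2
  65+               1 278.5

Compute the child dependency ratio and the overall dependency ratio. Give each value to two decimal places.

Youth dependency ratio: 16.25
Total dependency ratio: 51.98

Youth dependency ratio = 581.6 / 3 578.2 × 100 = 16.25
Total dependency ratio = (581.6 + 1 278.5) / 3 578.2 × 100 = 1 860.1 / 3 578.2 × 100 = 51.98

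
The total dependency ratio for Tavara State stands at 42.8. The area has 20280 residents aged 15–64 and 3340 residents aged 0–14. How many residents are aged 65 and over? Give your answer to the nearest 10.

Aged 65 and over: 5340

Total dependency ratio = (youth + elderly) / working-age × 100
42.8 = (3340 + E) / 20280 × 100
⇒ 5340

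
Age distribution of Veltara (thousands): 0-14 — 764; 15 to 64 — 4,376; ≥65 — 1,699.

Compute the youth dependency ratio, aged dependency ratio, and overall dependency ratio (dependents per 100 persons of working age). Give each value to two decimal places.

Youth dependency ratio = 764 / 4,376 × 100 = 17.46
Old-age dependency ratio = 1,699 / 4,376 × 100 = 38.83
Total dependency ratio = (764 + 1,699) / 4,376 × 100 = 2,463 / 4,376 × 100 = 56.28

Youth dependency ratio: 17.46
Old-age dependency ratio: 38.83
Total dependency ratio: 56.28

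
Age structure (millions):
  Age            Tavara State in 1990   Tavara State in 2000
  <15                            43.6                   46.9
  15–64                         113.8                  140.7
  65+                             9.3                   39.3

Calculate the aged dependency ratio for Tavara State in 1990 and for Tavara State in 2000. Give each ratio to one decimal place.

Tavara State in 1990: 9.3 / 113.8 × 100 = 8.2
Tavara State in 2000: 39.3 / 140.7 × 100 = 27.9

Tavara State in 1990: 8.2
Tavara State in 2000: 27.9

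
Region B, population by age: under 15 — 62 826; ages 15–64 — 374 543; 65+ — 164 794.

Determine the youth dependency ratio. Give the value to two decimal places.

Youth dependency ratio: 16.77

Youth dependency ratio = 62 826 / 374 543 × 100 = 16.77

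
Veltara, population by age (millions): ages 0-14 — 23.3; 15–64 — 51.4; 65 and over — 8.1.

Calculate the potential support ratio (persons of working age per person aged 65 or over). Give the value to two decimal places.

Potential support ratio: 6.35

Potential support ratio = 51.4 / 8.1 = 6.35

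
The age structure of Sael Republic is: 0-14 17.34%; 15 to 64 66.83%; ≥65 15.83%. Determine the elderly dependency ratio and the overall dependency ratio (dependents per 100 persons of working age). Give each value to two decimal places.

Old-age dependency ratio: 23.69
Total dependency ratio: 49.63

Old-age dependency ratio = 15.83 / 66.83 × 100 = 23.69
Total dependency ratio = (17.34 + 15.83) / 66.83 × 100 = 33.17 / 66.83 × 100 = 49.63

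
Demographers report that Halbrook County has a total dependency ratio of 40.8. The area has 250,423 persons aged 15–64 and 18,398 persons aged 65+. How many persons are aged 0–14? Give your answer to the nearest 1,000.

Aged 0–14: 84,000

Total dependency ratio = (youth + elderly) / working-age × 100
40.8 = (Y + 18,398) / 250,423 × 100
⇒ 84,000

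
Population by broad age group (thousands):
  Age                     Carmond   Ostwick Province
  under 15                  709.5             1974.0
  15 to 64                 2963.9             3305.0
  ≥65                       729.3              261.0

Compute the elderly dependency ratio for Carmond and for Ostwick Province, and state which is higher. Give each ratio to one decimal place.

Carmond: 729.3 / 2963.9 × 100 = 24.6
Ostwick Province: 261.0 / 3305.0 × 100 = 7.9

Carmond: 24.6
Ostwick Province: 7.9
Higher: Carmond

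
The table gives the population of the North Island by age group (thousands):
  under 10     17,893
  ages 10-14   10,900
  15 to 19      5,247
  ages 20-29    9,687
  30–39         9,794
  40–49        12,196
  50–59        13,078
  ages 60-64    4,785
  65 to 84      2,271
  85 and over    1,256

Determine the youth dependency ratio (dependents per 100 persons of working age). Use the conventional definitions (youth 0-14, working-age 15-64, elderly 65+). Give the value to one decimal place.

Youth dependency ratio: 52.6

0–14: 17,893 + 10,900 = 28,793
15–64: 5,247 + 9,687 + 9,794 + 12,196 + 13,078 + 4,785 = 54,787
65+: 2,271 + 1,256 = 3,527
Youth dependency ratio = 28,793 / 54,787 × 100 = 52.6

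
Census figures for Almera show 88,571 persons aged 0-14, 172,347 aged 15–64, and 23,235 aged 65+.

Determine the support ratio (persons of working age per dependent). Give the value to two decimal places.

Support ratio = 172,347 / (88,571 + 23,235) = 172,347 / 111,806 = 1.54

Support ratio: 1.54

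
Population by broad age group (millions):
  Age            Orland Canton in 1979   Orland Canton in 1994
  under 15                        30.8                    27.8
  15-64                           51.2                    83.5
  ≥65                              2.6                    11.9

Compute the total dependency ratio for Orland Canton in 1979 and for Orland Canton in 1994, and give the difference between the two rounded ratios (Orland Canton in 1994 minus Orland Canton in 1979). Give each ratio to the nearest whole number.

Orland Canton in 1979: 65
Orland Canton in 1994: 48
Difference: -17

Orland Canton in 1979: (30.8 + 2.6) / 51.2 × 100 = 33.4 / 51.2 × 100 = 65
Orland Canton in 1994: (27.8 + 11.9) / 83.5 × 100 = 39.7 / 83.5 × 100 = 48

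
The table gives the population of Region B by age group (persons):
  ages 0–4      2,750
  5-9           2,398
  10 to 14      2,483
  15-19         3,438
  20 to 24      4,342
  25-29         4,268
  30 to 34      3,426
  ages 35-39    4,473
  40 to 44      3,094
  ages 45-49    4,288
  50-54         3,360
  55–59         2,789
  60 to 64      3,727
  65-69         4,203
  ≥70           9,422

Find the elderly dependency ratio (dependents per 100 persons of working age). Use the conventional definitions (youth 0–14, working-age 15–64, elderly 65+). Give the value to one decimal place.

Old-age dependency ratio: 36.6

0–14: 2,750 + 2,398 + 2,483 = 7,631
15–64: 3,438 + 4,342 + 4,268 + 3,426 + 4,473 + 3,094 + 4,288 + 3,360 + 2,789 + 3,727 = 37,205
65+: 4,203 + 9,422 = 13,625
Old-age dependency ratio = 13,625 / 37,205 × 100 = 36.6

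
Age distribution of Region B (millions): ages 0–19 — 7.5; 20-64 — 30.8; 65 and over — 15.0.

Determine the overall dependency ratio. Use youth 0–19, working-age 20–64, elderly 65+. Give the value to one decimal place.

Total dependency ratio: 73.1

Total dependency ratio = (7.5 + 15.0) / 30.8 × 100 = 22.5 / 30.8 × 100 = 73.1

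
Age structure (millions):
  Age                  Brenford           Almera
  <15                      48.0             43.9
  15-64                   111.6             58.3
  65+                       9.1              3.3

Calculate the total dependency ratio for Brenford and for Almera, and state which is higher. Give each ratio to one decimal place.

Brenford: (48.0 + 9.1) / 111.6 × 100 = 57.1 / 111.6 × 100 = 51.2
Almera: (43.9 + 3.3) / 58.3 × 100 = 47.2 / 58.3 × 100 = 81.0

Brenford: 51.2
Almera: 81.0
Higher: Almera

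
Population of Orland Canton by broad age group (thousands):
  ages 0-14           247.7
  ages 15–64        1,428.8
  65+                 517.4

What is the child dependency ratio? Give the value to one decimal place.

Youth dependency ratio: 17.3

Youth dependency ratio = 247.7 / 1,428.8 × 100 = 17.3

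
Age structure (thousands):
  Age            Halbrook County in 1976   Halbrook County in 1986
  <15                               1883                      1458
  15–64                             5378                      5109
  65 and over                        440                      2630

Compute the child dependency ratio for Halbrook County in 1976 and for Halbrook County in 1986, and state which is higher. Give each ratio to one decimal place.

Halbrook County in 1976: 1883 / 5378 × 100 = 35.0
Halbrook County in 1986: 1458 / 5109 × 100 = 28.5

Halbrook County in 1976: 35.0
Halbrook County in 1986: 28.5
Higher: Halbrook County in 1976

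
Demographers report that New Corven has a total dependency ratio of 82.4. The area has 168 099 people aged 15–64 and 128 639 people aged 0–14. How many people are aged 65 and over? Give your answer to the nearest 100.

Aged 65 and over: 9 900

Total dependency ratio = (youth + elderly) / working-age × 100
82.4 = (128 639 + E) / 168 099 × 100
⇒ 9 900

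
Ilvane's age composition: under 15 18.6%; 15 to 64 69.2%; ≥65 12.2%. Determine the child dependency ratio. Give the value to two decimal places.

Youth dependency ratio = 18.6 / 69.2 × 100 = 26.88

Youth dependency ratio: 26.88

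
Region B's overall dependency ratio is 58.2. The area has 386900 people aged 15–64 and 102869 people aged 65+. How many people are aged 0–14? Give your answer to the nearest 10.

Total dependency ratio = (youth + elderly) / working-age × 100
58.2 = (Y + 102869) / 386900 × 100
⇒ 122310

Aged 0–14: 122310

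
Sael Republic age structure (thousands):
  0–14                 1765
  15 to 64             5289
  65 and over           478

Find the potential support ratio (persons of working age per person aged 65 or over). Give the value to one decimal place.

Potential support ratio = 5289 / 478 = 11.1

Potential support ratio: 11.1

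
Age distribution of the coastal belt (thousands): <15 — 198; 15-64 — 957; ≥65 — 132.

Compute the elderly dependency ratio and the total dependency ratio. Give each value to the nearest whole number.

Old-age dependency ratio = 132 / 957 × 100 = 14
Total dependency ratio = (198 + 132) / 957 × 100 = 330 / 957 × 100 = 34

Old-age dependency ratio: 14
Total dependency ratio: 34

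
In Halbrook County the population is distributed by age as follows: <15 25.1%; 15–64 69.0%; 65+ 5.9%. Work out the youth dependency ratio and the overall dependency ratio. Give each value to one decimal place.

Youth dependency ratio = 25.1 / 69.0 × 100 = 36.4
Total dependency ratio = (25.1 + 5.9) / 69.0 × 100 = 31.0 / 69.0 × 100 = 44.9

Youth dependency ratio: 36.4
Total dependency ratio: 44.9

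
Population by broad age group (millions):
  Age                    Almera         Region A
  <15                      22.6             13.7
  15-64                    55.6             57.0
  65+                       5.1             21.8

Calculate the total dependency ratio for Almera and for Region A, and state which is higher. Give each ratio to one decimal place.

Almera: (22.6 + 5.1) / 55.6 × 100 = 27.7 / 55.6 × 100 = 49.8
Region A: (13.7 + 21.8) / 57.0 × 100 = 35.5 / 57.0 × 100 = 62.3

Almera: 49.8
Region A: 62.3
Higher: Region A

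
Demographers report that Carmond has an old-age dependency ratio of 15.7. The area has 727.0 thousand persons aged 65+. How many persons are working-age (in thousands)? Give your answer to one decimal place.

Working-age: 4 630.6

Old-age dependency ratio = elderly / working-age × 100
15.7 = 727.0 / W × 100
⇒ 4 630.6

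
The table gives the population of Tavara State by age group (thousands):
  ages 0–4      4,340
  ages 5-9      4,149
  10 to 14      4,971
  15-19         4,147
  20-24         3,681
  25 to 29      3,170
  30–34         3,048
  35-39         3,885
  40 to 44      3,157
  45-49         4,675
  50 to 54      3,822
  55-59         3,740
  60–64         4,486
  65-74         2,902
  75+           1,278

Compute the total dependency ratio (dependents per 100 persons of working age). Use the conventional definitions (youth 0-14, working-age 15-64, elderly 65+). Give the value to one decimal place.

0–14: 4,340 + 4,149 + 4,971 = 13,460
15–64: 4,147 + 3,681 + 3,170 + 3,048 + 3,885 + 3,157 + 4,675 + 3,822 + 3,740 + 4,486 = 37,811
65+: 2,902 + 1,278 = 4,180
Total dependency ratio = (13,460 + 4,180) / 37,811 × 100 = 17,640 / 37,811 × 100 = 46.7

Total dependency ratio: 46.7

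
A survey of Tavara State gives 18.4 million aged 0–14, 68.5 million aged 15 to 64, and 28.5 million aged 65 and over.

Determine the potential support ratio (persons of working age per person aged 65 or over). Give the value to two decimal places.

Potential support ratio = 68.5 / 28.5 = 2.40

Potential support ratio: 2.40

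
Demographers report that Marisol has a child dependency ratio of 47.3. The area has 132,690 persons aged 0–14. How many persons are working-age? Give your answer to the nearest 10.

Youth dependency ratio = youth / working-age × 100
47.3 = 132,690 / W × 100
⇒ 280,530

Working-age: 280,530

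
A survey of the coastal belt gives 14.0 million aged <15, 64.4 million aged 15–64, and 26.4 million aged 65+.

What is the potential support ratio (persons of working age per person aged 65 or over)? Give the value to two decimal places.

Potential support ratio: 2.44

Potential support ratio = 64.4 / 26.4 = 2.44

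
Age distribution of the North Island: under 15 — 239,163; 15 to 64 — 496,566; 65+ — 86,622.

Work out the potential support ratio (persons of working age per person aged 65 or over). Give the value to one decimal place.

Potential support ratio: 5.7

Potential support ratio = 496,566 / 86,622 = 5.7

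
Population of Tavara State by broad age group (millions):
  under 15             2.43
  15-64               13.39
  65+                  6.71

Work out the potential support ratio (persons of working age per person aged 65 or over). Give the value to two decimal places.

Potential support ratio: 2.00

Potential support ratio = 13.39 / 6.71 = 2.00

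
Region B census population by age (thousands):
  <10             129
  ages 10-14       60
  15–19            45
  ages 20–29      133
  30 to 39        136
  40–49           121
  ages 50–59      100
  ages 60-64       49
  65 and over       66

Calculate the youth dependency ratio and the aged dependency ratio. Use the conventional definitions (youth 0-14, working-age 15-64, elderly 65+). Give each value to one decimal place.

Youth dependency ratio: 32.4
Old-age dependency ratio: 11.3

0–14: 129 + 60 = 189
15–64: 45 + 133 + 136 + 121 + 100 + 49 = 584
65+: 66
Youth dependency ratio = 189 / 584 × 100 = 32.4
Old-age dependency ratio = 66 / 584 × 100 = 11.3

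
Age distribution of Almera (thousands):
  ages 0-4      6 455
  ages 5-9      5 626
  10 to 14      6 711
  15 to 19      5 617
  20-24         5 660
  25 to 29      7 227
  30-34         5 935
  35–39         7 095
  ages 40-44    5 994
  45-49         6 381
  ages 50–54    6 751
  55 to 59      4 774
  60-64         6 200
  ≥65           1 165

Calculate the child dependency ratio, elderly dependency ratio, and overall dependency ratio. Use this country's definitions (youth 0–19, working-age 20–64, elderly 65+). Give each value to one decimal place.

Youth dependency ratio: 43.6
Old-age dependency ratio: 2.1
Total dependency ratio: 45.7

0–19: 6 455 + 5 626 + 6 711 + 5 617 = 24 409
20–64: 5 660 + 7 227 + 5 935 + 7 095 + 5 994 + 6 381 + 6 751 + 4 774 + 6 200 = 56 017
65+: 1 165
Youth dependency ratio = 24 409 / 56 017 × 100 = 43.6
Old-age dependency ratio = 1 165 / 56 017 × 100 = 2.1
Total dependency ratio = (24 409 + 1 165) / 56 017 × 100 = 25 574 / 56 017 × 100 = 45.7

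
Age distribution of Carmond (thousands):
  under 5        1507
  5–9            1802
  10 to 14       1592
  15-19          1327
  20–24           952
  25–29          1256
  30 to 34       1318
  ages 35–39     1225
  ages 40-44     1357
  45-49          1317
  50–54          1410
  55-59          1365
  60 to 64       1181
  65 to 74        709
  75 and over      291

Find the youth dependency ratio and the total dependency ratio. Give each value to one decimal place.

0–14: 1507 + 1802 + 1592 = 4901
15–64: 1327 + 952 + 1256 + 1318 + 1225 + 1357 + 1317 + 1410 + 1365 + 1181 = 12708
65+: 709 + 291 = 1000
Youth dependency ratio = 4901 / 12708 × 100 = 38.6
Total dependency ratio = (4901 + 1000) / 12708 × 100 = 5901 / 12708 × 100 = 46.4

Youth dependency ratio: 38.6
Total dependency ratio: 46.4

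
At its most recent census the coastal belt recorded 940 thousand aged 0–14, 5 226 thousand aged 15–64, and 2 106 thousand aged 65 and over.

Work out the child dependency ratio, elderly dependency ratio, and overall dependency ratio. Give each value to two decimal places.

Youth dependency ratio: 17.99
Old-age dependency ratio: 40.30
Total dependency ratio: 58.29

Youth dependency ratio = 940 / 5 226 × 100 = 17.99
Old-age dependency ratio = 2 106 / 5 226 × 100 = 40.30
Total dependency ratio = (940 + 2 106) / 5 226 × 100 = 3 046 / 5 226 × 100 = 58.29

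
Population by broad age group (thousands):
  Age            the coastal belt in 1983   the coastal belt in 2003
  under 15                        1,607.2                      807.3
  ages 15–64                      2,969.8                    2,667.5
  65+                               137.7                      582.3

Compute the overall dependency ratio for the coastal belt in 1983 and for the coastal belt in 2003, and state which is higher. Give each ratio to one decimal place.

the coastal belt in 1983: (1,607.2 + 137.7) / 2,969.8 × 100 = 1,744.9 / 2,969.8 × 100 = 58.8
the coastal belt in 2003: (807.3 + 582.3) / 2,667.5 × 100 = 1,389.6 / 2,667.5 × 100 = 52.1

the coastal belt in 1983: 58.8
the coastal belt in 2003: 52.1
Higher: the coastal belt in 1983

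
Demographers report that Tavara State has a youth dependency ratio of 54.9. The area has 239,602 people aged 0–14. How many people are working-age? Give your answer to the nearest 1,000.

Youth dependency ratio = youth / working-age × 100
54.9 = 239,602 / W × 100
⇒ 436,000

Working-age: 436,000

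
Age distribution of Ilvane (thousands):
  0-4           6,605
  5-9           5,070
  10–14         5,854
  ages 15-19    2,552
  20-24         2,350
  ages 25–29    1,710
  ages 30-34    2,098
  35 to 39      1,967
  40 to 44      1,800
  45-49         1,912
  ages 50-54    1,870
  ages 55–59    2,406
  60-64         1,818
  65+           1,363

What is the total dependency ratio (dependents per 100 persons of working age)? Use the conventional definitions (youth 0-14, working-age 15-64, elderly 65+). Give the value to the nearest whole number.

Total dependency ratio: 92

0–14: 6,605 + 5,070 + 5,854 = 17,529
15–64: 2,552 + 2,350 + 1,710 + 2,098 + 1,967 + 1,800 + 1,912 + 1,870 + 2,406 + 1,818 = 20,483
65+: 1,363
Total dependency ratio = (17,529 + 1,363) / 20,483 × 100 = 18,892 / 20,483 × 100 = 92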